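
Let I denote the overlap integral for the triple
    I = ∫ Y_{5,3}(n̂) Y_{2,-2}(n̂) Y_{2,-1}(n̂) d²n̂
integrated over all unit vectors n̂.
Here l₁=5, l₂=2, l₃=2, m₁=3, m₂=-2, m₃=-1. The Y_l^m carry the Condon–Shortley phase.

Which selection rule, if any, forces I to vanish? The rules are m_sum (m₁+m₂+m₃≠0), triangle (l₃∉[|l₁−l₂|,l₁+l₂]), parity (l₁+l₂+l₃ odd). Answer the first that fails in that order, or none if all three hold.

triangle

azimuthal sum: 3 − 2 − 1 = 0  ✓
l₃ must lie in [3,7]; have l₃=2  ✗
L = 5 + 2 + 2 = 9 (odd)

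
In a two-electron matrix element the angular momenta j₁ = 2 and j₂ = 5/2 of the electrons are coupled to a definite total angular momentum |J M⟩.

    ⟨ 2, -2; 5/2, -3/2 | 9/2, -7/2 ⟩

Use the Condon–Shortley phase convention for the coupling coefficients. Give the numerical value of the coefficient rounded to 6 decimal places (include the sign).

+0.745356  (= +√(5/9))

j₁+j₂−J=0  J+j₁−j₂=4  J−j₁+j₂=5  j₁+j₂+J+1=10
(j₁±m₁, j₂±m₂, J±M) = (0,4,1,4,1,8)
P² = 184320
sum k=0..0:
  [0] +1/576 = 1/576
S = 1/576
C² = P²·S² = 5/9 ; C = +0.745356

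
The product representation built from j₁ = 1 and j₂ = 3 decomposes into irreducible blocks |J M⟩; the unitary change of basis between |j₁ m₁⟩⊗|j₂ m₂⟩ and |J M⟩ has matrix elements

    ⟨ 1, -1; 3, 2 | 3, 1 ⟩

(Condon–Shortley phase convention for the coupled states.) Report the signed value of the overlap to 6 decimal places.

triangle: 1!*1!*5!/8! = 120/40320
(j±m)!: 0!*2!*5!*1!*4!*2! = 11520
prefactor² = (2J+1)*Δ*N² = 240
  k=1: −1/(1!*0!*1!*4!*0!*1!) = -1/24
Σ = -1/24  ⇒  CG² = 240*(-1/24)² = 5/12
CG = −√(5/12) = -0.645497

-0.645497  (= −√(5/12))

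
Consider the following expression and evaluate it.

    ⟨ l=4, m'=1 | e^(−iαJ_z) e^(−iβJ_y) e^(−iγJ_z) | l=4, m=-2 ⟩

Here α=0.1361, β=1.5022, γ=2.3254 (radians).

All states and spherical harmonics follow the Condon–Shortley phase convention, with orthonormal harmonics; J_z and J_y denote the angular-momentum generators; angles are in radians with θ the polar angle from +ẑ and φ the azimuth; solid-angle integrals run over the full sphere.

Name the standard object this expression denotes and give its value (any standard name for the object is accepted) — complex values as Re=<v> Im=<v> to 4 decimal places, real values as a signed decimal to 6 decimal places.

Wigner D-matrix element, Re=-0.0147 Im=-0.0732

This is a Wigner D-matrix element — the rotation-matrix element ⟨l m'| R(α,β,γ) |l m⟩ in the angular-momentum basis.
Split into d^4_{1,-2}(β=1.5022) × two z-phases.
With c≡cos(β/2)=0.730939 and s≡sin(β/2)=0.682443, N=[120·6·2·720]^{1/2}=1018.233765
Admissible k: 0..2 (factorial args all ≥0)
  k=0: (−1)^3·1018.2338/(72)·0.7309^5·0.6824^3 = -0.937819
  k=1: (−1)^4·1018.2338/(48)·0.7309^3·0.6824^5 = +1.226257
  k=2: (−1)^5·1018.2338/(240)·0.7309^1·0.6824^7 = -0.213788
d^4_{1,-2}(1.5022) = -0.937819 +1.226257 -0.213788 = +0.074650
Phases: e^{-i·(1)·0.1361}=+0.990753-0.135680i, e^{-i·(-2)·2.3254}=-0.061550-0.998104i ⇒ D=-0.014662-0.073196i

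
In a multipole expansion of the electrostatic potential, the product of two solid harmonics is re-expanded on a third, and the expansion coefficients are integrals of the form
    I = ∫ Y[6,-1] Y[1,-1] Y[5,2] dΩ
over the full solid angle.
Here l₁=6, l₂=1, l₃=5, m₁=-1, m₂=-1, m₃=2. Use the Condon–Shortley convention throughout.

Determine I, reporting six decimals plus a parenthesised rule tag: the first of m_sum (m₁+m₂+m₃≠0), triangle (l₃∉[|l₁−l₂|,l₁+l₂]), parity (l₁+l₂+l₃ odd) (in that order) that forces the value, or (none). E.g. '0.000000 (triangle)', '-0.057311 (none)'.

Checks pass: Σm=0; 12 even; l₃=5∈[5,7].
(2·6+1)(2·1+1)(2·5+1) = 429
Δ: 2! 10! 0! / 13! → 1/858
sum: t=1:−1/14400 = -1/14400
3j²(6 1 5; 0 0 0) = Δ·Π!·Σ² = 6/143  (sign +1)
sum: t=0:+1/60480 = 1/60480
3j²(6 1 5; -1 -1 2) = Δ·Π!·Σ² = 5/429  (sign -1)
combine: 4πI² = 429·6/143·5/429 = 30/143
take √, sign -1: I = -0.12920749
No selection rule forces the value: the integral is nonzero (none).

-0.129207 (none)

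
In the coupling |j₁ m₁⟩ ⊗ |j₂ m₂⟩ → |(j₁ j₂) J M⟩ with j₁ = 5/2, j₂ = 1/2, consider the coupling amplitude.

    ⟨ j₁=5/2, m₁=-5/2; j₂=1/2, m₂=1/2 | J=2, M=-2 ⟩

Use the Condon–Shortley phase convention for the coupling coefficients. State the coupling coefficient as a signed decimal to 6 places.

-0.912871  (= −√(5/6))

√[5·1!4!0!/6! · 0!5!1!0!0!4!] = √(480)
  +(−1)^1/∏(1,0,4,0,0,0)! = -1/24  (running -1/24)
⟨..|..⟩ = √(480)·(-1/24) = -0.912871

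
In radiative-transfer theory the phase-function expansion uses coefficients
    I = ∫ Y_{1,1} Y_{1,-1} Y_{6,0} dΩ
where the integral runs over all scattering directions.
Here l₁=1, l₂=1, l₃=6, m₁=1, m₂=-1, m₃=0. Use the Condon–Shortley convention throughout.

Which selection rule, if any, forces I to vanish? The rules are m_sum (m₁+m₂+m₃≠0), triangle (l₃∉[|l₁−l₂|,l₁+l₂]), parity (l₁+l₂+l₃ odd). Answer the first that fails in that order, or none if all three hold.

triangle

m₁+m₂+m₃ = 1 − 1 + 0 = 0  ✓
triangle: need |l₁−l₂| ≤ l₃ ≤ l₁+l₂ = [0,2]; l₃=6 is outside  ✗
parity: l₁+l₂+l₃ = 8 is even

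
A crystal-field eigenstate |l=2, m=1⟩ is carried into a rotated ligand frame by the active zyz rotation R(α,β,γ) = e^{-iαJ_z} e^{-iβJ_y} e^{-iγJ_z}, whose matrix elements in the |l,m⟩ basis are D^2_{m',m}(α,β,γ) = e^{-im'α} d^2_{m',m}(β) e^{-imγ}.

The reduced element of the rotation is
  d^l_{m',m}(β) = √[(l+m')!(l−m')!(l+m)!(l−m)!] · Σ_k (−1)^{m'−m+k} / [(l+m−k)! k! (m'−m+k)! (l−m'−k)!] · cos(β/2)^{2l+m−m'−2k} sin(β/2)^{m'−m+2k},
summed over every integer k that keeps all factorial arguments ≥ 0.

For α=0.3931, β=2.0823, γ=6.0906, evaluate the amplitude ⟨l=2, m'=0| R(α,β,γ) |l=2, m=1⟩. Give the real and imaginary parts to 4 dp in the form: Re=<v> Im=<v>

First d^2_{0,1}(β=2.0823), then the phase factors e^{-i(0)α} and e^{-i(1)γ}:
c=cos(2.082300/2)=0.505228, s=sin(2.082300/2)=0.862986; N=√[2·2·6·1]=4.898979
k: max(0,(1)−(0))=1 … min(2+(1),2−(0))=2
  k=1: (−1)^0·4.8990/(2)·0.5052^3·0.8630^1 = +0.272610
  k=2: (−1)^1·4.8990/(2)·0.5052^1·0.8630^3 = -0.795379
d^2_{0,1}(2.0823) = +0.272610 -0.795379 = -0.522769
D = (+1.000000+0.000000i)·(-0.522769)·(+0.981513+0.191397i) = -0.513104-0.100056i

Re=-0.5131 Im=-0.1001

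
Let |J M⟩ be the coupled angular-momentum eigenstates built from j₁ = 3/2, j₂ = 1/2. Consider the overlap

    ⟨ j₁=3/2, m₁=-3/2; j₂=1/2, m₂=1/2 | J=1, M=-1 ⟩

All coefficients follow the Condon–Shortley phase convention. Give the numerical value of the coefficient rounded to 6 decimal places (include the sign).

√[3·1!2!0!/4! · 0!3!1!0!0!2!] = √(3)
  +(−1)^1/∏(1,0,2,0,0,0)! = -1/2  (running -1/2)
⟨..|..⟩ = √(3)·(-1/2) = -0.866025

−√(3/4) = -0.866025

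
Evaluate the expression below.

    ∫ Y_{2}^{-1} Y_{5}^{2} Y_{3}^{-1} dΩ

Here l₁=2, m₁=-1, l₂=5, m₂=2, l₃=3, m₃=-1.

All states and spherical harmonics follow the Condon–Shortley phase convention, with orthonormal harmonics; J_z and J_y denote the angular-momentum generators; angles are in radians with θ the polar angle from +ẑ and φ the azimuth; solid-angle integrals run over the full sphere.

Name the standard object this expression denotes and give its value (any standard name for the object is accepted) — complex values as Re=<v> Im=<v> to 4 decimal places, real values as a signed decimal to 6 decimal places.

Gaunt coefficient, +0.245532

This is a Gaunt coefficient — the integral of a triple product of spherical harmonics over the sphere.
Rules hold: Σm=0, L=10 even, 3≤3≤7.
N = 5·11·7 = 385
Δ = 4!·0!·6!/11! = 1/2310
Racah Σ t=2..2: t=2:+1/144 = 1/144
⇒ 3j(2 5 3; 0 0 0)² = 10/231, sgn -1
Racah Σ t=3..3: t=3:−1/288 = -1/288
⇒ 3j(2 5 3; -1 2 -1)² = 1/22, sgn -1
4πI² = N·(3j₀)²·(3jₘ)² = 25/33
I = +1·√(0.757576/4π) = 0.24553200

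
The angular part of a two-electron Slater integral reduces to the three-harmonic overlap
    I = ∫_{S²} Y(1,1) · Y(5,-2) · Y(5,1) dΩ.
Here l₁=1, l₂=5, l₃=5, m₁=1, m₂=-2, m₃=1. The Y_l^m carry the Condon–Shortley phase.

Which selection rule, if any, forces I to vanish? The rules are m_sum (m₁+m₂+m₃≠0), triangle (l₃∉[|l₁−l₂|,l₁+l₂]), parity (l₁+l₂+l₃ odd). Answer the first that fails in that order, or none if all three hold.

parity

azimuthal sum: 1 − 2 + 1 = 0  ✓
4 ≤ 5 ≤ 6 (triangle on l)  ✓
L = 1 + 5 + 5 = 11 (odd)  ✗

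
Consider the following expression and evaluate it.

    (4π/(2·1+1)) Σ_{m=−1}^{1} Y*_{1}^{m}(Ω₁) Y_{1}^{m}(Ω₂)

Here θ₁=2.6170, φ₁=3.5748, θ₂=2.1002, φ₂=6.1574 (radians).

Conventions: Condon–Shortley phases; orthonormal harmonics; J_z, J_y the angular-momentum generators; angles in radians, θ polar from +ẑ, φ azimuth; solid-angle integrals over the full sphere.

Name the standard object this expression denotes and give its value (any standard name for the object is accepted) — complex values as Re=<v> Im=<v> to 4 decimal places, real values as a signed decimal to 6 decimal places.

This sum is the spherical-harmonic addition theorem: it equals the Legendre polynomial P_l(cos γ) of the angle γ between the two directions.
Expand P_1 via completeness: Σ_{m} conj(Y_{1,m}) at Ω₁ times Y_{1,m} at Ω₂ —
  [-1]  conj(Y_{1,-1})(Ω₁) = -0.157059-0.072641i ; Y_{1,-1}(Ω₂) = +0.295843+0.037410i ; Δ = -0.043747-0.027366i
  [+0]  conj(Y_{1,0})(Ω₁) = -0.422899-0.000000i ; Y_{1,0}(Ω₂) = -0.246753+0.000000i ; Δ = +0.104352+0.000000i
  [+1]  conj(Y_{1,1})(Ω₁) = +0.157059-0.072641i ; Y_{1,1}(Ω₂) = -0.295843+0.037410i ; Δ = -0.043747+0.027366i
Σ over m = +0.016857+0.000000i; ×(4π/3) → +0.070611+0.000000i. Real part: 0.070611

Legendre polynomial (addition theorem), +0.070611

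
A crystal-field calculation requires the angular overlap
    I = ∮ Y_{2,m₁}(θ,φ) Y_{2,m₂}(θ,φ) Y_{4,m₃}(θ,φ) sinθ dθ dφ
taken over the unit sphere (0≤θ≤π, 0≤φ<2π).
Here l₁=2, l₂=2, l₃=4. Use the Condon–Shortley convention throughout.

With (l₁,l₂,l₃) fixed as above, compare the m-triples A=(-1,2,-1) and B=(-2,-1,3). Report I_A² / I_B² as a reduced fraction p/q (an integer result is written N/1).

1/7

l's match ⇒ only the (l;m) 3-j factors differ between A and B.
A: triangle coeff Δ(2,2,4) = 1/630; Σ_t [0,0]: t=0:+1/144 = 1/144; (3j)²=1/126 [(2 2 4; -1 2 -1)], sign=-1
B: triangle coeff Δ(2,2,4) = 1/630; Σ_t [0,0]: t=0:+1/144 = 1/144; (3j)²=1/18 [(2 2 4; -2 -1 3)], sign=-1
I_A²/I_B² = (1/126)/(1/18) = 1/7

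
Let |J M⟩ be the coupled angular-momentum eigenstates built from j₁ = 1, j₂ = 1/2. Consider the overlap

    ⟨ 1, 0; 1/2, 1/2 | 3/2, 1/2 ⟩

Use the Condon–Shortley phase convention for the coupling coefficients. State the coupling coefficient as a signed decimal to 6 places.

triangle: 0!*2!*1!/4! = 2/24
(j±m)!: 1!*1!*1!*0!*2!*1! = 2
prefactor² = (2J+1)*Δ*N² = 2/3
  k=0: +1/(0!*0!*1!*1!*1!*0!) = 1
Σ = 1  ⇒  CG² = 2/3*1² = 2/3
CG = +√(2/3) = +0.816497

+√(2/3) ≈ +0.816497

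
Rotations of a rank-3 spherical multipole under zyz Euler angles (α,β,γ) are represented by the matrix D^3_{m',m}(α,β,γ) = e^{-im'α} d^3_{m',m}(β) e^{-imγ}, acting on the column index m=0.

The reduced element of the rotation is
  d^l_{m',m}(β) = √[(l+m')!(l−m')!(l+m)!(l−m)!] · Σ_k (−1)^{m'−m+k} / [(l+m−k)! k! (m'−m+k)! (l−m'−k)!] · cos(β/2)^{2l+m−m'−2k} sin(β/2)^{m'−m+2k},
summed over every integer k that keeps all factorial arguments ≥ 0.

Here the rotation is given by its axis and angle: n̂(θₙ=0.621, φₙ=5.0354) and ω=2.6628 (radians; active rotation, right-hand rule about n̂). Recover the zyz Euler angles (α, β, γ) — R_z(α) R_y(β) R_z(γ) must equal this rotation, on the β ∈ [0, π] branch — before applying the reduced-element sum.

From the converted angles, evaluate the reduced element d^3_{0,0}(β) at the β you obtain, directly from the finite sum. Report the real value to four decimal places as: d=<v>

Axis–angle → zyz. n̂ = (sinθₙcosφₙ, sinθₙsinφₙ, cosθₙ) = (+0.184692, -0.551758, +0.813297), ω = 2.6628.
R = I cosω + sinω [n̂]ₓ + (1−cosω) n̂n̂ᵀ gives
  R = [-0.823165, -0.567044, +0.029329; +0.182341, -0.312912, -0.932115; +0.537728, -0.761936, +0.360973]
β = atan2(√(R₁₃²+R₂₃²), R₃₃) = 1.201485; α = atan2(R₂₃, R₁₃) mod 2π = 4.743844; γ = atan2(R₃₂, −R₃₁) mod 2π = 4.097822
d^3_{0,0}(β=1.2015) via the finite sum:
c=cos(1.201485/2)=0.824916, s=sin(1.201485/2)=0.565255; N=√[6·6·6·6]=36.000000
k: max(0,(0)−(0))=0 … min(3+(0),3−(0))=3
  k=0: (−1)^0·36.0000/(36)·0.8249^6·0.5653^0 = +0.315107
  k=1: (−1)^1·36.0000/(4)·0.8249^4·0.5653^2 = -1.331591
  k=2: (−1)^2·36.0000/(4)·0.8249^2·0.5653^4 = +0.625231
  k=3: (−1)^3·36.0000/(36)·0.8249^0·0.5653^6 = -0.032619
d^3_{0,0}(1.2015) = +0.315107 -1.331591 +0.625231 -0.032619 = -0.423871

d=-0.4239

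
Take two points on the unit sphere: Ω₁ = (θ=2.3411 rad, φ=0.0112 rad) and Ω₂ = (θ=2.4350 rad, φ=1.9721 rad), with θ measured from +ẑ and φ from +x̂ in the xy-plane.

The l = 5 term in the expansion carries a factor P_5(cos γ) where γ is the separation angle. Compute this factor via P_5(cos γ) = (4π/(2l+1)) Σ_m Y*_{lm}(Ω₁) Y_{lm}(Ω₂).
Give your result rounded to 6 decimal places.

0.320596

Term-by-term m-sum for l=5 (normalisation 4π/11 = 1.142397):
  m=-5: (0.088241, 0.004947) × (-0.048539, 0.022598) = (-0.004395, 0.001754)  (running Σ = (-0.004395, 0.001754))
  m=-4: (-0.270898, -0.012144) × (0.006825, 0.198228) = (0.000558, -0.053782)  (running Σ = (-0.003837, -0.052028))
  m=-3: (0.429997, 0.014453) × (0.371729, 0.142849) = (0.157778, 0.066798)  (running Σ = (0.153941, 0.014769))
  m=-2: (-0.276353, -0.006191) × (0.277652, -0.287377) = (-0.078509, 0.077698)  (running Σ = (0.075432, 0.092467))
  m=-1: (-0.195572, -0.002190) × (0.005792, 0.013649) = (-0.001103, -0.002682)  (running Σ = (0.074329, 0.089785))
  m=0: (0.336342, -0.000000) × (0.392388, 0.000000) = (0.131977, 0.000000)  (running Σ = (0.206306, 0.089785))
  m=1: (0.195572, -0.002190) × (-0.005792, 0.013649) = (-0.001103, 0.002682)  (running Σ = (0.205203, 0.092467))
  m=2: (-0.276353, 0.006191) × (0.277652, 0.287377) = (-0.078509, -0.077698)  (running Σ = (0.126694, 0.014769))
  m=3: (-0.429997, 0.014453) × (-0.371729, 0.142849) = (0.157778, -0.066798)  (running Σ = (0.284471, -0.052028))
  m=4: (-0.270898, 0.012144) × (0.006825, -0.198228) = (0.000558, 0.053782)  (running Σ = (0.285030, 0.001754))
  m=5: (-0.088241, 0.004947) × (0.048539, 0.022598) = (-0.004395, -0.001754)  (running Σ = (0.280635, -0.000000))
Σ over m = (0.280635, -0.000000); ×(4π/11) → (0.320596, -0.000000). Real part: 0.320596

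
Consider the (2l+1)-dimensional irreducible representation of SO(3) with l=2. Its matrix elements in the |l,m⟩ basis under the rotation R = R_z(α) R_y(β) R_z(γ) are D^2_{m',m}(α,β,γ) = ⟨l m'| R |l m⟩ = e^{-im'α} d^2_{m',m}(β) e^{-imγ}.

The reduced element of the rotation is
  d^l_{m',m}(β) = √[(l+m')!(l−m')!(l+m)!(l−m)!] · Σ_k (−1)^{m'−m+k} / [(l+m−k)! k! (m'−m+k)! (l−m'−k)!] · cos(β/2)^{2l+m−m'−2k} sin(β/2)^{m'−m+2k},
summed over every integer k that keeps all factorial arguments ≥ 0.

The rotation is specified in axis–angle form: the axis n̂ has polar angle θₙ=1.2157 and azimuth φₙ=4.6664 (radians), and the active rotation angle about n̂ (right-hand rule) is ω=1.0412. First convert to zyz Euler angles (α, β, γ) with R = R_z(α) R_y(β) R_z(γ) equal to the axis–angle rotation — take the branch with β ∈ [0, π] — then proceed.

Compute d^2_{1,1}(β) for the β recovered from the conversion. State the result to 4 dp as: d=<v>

d=0.1017

Axis–angle → zyz. n̂ = (sinθₙcosφₙ, sinθₙsinφₙ, cosθₙ) = (-0.043105, -0.936622, +0.347681), ω = 1.0412.
R = I cosω + sinω [n̂]ₓ + (1−cosω) n̂n̂ᵀ gives
  R = [+0.506104, -0.280075, -0.815730; +0.320029, +0.939266, -0.123934; +0.800899, -0.198334, +0.564999]
β = atan2(√(R₁₃²+R₂₃²), R₃₃) = 0.970364; α = atan2(R₂₃, R₁₃) mod 2π = 3.292370; γ = atan2(R₃₂, −R₃₁) mod 2π = 3.384348
d^2_{1,1}(β=0.9704) via the finite sum:
With c≡cos(β/2)=0.884590 and s≡sin(β/2)=0.466369, N=[6·1·6·1]^{1/2}=6.000000
k: max(0,(1)−(1))=0 … min(2+(1),2−(1))=1
  k=0: (−1)^0·6.0000/(6)·0.8846^4·0.4664^0 = +0.612306
  k=1: (−1)^1·6.0000/(2)·0.8846^2·0.4664^2 = -0.510582
d^2_{1,1}(0.9704) = +0.612306 -0.510582 = +0.101724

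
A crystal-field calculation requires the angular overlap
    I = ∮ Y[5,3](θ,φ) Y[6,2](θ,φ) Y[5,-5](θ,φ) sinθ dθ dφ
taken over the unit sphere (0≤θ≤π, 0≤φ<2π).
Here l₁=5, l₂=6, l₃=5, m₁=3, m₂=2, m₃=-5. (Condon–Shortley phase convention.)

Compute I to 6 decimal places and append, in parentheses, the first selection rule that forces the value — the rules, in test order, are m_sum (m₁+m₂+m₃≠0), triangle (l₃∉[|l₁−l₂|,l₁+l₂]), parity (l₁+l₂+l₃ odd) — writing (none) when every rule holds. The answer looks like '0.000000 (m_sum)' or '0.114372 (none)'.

Checks pass: Σm=0; 16 even; l₃=5∈[1,11].
(2·5+1)(2·6+1)(2·5+1) = 1573
Δ: 6! 4! 6! / 17! → 1/28588560
sum: t=1:−1/345600 t=2:+1/13824 t=3:−1/5184 t=4:+1/13824 t=5:−1/345600 = -7/129600
3j²(5 6 5; 0 0 0) = Δ·Π!·Σ² = 80/7293  (sign +1)
sum: t=2:+1/829440 = 1/829440
3j²(5 6 5; 3 2 -5) = Δ·Π!·Σ² = 35/2431  (sign +1)
combine: 4πI² = 1573·80/7293·35/2431 = 2800/11271
take √, sign +1: I = 0.14060244
No selection rule forces the value: the integral is nonzero (none).

0.140602 (none)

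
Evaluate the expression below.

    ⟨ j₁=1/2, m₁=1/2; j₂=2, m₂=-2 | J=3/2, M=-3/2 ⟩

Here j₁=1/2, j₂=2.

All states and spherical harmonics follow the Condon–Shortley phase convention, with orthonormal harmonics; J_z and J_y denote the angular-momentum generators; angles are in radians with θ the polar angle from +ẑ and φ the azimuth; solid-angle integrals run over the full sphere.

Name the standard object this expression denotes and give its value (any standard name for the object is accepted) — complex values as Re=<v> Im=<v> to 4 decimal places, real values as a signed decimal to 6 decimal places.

This is a Clebsch–Gordan (vector-coupling) coefficient.
√[4·1!0!3!/5! · 1!0!0!4!0!3!] = √(144/5)
  +(−1)^0/∏(0,1,0,0,0,3)! = 1/6  (running 1/6)
⟨..|..⟩ = √(144/5)·(1/6) = +0.894427

Clebsch–Gordan coefficient, +√(4/5) ≈ +0.894427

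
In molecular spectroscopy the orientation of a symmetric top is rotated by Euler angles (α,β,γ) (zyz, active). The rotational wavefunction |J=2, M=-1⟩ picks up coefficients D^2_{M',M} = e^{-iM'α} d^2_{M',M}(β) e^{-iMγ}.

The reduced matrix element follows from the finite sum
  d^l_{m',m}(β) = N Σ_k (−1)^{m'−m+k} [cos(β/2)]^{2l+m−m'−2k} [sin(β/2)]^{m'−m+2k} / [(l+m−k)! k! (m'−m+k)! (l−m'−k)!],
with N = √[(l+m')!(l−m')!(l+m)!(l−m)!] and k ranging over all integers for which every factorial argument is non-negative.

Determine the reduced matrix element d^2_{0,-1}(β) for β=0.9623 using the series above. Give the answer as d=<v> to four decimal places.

d=-0.5744

d^2_{0,-1}(β=0.9623) via the finite sum:
Half-angle: c=0.886463, s=0.462799. N=√(2·2·1·6)=4.898979
k∈{0,1} keeps every argument non-negative
  k=0: (−1)^1·4.8990/(2)·0.8865^3·0.4628^1 = -0.789678
  k=1: (−1)^2·4.8990/(2)·0.8865^1·0.4628^3 = +0.215235
d^2_{0,-1}(0.9623) = -0.789678 +0.215235 = -0.574443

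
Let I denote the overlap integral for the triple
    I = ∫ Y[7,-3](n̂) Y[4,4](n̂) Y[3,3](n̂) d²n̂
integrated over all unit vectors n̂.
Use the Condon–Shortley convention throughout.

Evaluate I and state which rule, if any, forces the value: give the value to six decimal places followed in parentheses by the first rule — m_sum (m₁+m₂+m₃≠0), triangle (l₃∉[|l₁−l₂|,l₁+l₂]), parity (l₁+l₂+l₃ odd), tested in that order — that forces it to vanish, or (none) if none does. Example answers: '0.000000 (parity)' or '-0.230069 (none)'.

0.000000 (m_sum)

Σmᵢ = 4 ≠ 0, so the φ-integral vanishes; I = 0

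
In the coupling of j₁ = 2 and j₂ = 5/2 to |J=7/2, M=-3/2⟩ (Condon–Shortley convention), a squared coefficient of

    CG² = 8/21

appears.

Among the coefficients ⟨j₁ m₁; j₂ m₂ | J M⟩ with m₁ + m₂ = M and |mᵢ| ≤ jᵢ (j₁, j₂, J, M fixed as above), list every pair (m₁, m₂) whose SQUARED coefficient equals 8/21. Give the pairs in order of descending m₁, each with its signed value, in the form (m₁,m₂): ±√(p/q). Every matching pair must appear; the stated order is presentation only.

(-2,1/2): −√(8/21)

Admissible pairs with m₁+m₂ = M = -3/2: (-2,1/2), (-1,-1/2), (0,-3/2), (1,-5/2)
  (m₁,m₂)=(1,-5/2): CG² = 5/21, CG = +√(5/21)
  (m₁,m₂)=(0,-3/2): CG² = 2/7, CG = +√(2/7)
  (m₁,m₂)=(-1,-1/2): CG² = 2/21, CG = −√(2/21)
  (m₁,m₂)=(-2,1/2): CG² = 8/21, CG = −√(8/21)   ← matches the target
Pairs with CG² = 8/21: (-2,1/2): −√(8/21)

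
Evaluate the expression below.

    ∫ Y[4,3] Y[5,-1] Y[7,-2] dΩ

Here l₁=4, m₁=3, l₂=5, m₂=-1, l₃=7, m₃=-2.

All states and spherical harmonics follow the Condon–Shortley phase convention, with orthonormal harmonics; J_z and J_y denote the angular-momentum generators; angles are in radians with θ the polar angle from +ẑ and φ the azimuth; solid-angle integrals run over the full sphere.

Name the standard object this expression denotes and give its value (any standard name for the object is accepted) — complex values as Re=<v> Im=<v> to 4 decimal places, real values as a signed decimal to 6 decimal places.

Gaunt coefficient, -0.162315

This is a Gaunt coefficient — the integral of a triple product of spherical harmonics over the sphere.
m-sum 0 ✓  L=16 even ✓  1≤7≤9 ✓
Π(2lᵢ+1) = 9×11×15 = 1485
triangle coeff Δ(4,5,7) = 1/6126120
Σ_t [0,2]: t=0:+1/69120 t=1:−1/20736 t=2:+1/69120 = -1/51840
(3j)²=280/21879 [(4 5 7; 0 0 0)], sign=+1
Σ_t [0,1]: t=0:+1/138240 t=1:−1/518400 = 11/2073600
(3j)²=77/4420 [(4 5 7; 3 -1 -2)], sign=-1
⇒ 4πI² = 16170/48841
I = (-1)√(16170/48841/(4π)) = -0.16231468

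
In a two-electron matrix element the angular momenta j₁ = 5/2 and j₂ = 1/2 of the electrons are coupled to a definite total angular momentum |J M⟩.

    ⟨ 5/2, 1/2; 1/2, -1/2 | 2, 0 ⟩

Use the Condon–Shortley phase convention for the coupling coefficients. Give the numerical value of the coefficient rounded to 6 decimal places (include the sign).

+0.707107  (= +√(1/2))

triangle: 1!*4!*0!/6! = 24/720
(j±m)!: 3!*2!*0!*1!*2!*2! = 48
prefactor² = (2J+1)*Δ*N² = 8
  k=0: +1/(0!*1!*2!*0!*2!*0!) = 1/4
Σ = 1/4  ⇒  CG² = 8*(1/4)² = 1/2
CG = +√(1/2) = +0.707107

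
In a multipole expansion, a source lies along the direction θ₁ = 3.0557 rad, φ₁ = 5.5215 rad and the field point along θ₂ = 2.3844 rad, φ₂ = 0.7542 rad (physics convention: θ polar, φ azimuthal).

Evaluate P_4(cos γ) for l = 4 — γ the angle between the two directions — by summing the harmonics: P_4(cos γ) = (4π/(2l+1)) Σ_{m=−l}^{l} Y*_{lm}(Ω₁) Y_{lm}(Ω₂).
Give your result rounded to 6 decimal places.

Addition theorem: P_4(cos γ) = (4π/9) Σ_m Y*_{lm}(Ω₁) Y_{lm}(Ω₂), m = −4…4:
  [-4]  conj(Y_{4,-4})(Ω₁) = -0.000024-0.000002i ; Y_{4,-4}(Ω₂) = -0.097744-0.012261i ; Δ = +0.000002+0.000001i
  [-3]  conj(Y_{4,-3})(Ω₁) = +0.000516+0.000595i ; Y_{4,-3}(Ω₂) = +0.188064+0.227029i ; Δ = -0.000038+0.000229i
  [-2]  conj(Y_{4,-2})(Ω₁) = +0.000694-0.014628i ; Y_{4,-2}(Ω₂) = +0.026546-0.424895i ; Δ = -0.006197-0.000683i
  [-1]  conj(Y_{4,-1})(Ω₁) = -0.115540+0.110186i ; Y_{4,-1}(Ω₂) = -0.120027+0.112763i ; Δ = +0.001443-0.026254i
  [+0]  conj(Y_{4,0})(Ω₁) = +0.815344-0.000000i ; Y_{4,0}(Ω₂) = -0.325950+0.000000i ; Δ = -0.265761+0.000000i
  [+1]  conj(Y_{4,1})(Ω₁) = +0.115540+0.110186i ; Y_{4,1}(Ω₂) = +0.120027+0.112763i ; Δ = +0.001443+0.026254i
  [+2]  conj(Y_{4,2})(Ω₁) = +0.000694+0.014628i ; Y_{4,2}(Ω₂) = +0.026546+0.424895i ; Δ = -0.006197+0.000683i
  [+3]  conj(Y_{4,3})(Ω₁) = -0.000516+0.000595i ; Y_{4,3}(Ω₂) = -0.188064+0.227029i ; Δ = -0.000038-0.000229i
  [+4]  conj(Y_{4,4})(Ω₁) = -0.000024+0.000002i ; Y_{4,4}(Ω₂) = -0.097744+0.012261i ; Δ = +0.000002-0.000001i
Total Σ_m = -0.275341-0.000000i. Multiply by 1.396263: -0.384448-0.000000i. P_4(cos γ) = -0.384448

-0.384448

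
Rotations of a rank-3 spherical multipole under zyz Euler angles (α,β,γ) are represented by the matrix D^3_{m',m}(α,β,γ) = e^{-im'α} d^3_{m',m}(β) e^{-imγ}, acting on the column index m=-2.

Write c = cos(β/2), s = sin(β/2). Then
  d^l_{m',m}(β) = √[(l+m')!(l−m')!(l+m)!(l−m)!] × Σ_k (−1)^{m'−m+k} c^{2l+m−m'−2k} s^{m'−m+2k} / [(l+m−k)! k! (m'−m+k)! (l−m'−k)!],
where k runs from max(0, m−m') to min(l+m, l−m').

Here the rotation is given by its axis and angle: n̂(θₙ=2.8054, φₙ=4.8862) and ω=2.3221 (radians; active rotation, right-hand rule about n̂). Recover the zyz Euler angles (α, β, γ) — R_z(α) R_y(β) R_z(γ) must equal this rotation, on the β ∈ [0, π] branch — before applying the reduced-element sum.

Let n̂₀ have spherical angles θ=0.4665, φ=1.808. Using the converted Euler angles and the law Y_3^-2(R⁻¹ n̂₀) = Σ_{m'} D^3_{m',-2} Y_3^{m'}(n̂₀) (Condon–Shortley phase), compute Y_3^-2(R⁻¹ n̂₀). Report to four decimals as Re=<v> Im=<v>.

Re=-0.0303 Im=0.0464

Axis–angle → zyz. n̂ = (sinθₙcosφₙ, sinθₙsinφₙ, cosθₙ) = (+0.057051, -0.324925, -0.944018), ω = 2.3221.
R = I cosω + sinω [n̂]ₓ + (1−cosω) n̂n̂ᵀ gives
  R = [-0.677116, +0.658697, -0.328075; -0.721078, -0.504951, +0.474416; +0.146835, +0.557802, +0.816882]
β = atan2(√(R₁₃²+R₂₃²), R₃₃) = 0.614812; α = atan2(R₂₃, R₁₃) mod 2π = 2.175817; γ = atan2(R₃₂, −R₃₁) mod 2π = 1.828195
Need the full column D^3_{m',-2} for m'=−3..3 at α=2.1758, β=0.6148, γ=1.8282.
cos(β/2)=0.953122, sin(β/2)=0.302587
d^3_{-3,-2}: single k=1 term ⇒ +0.582999;  D = -0.422954-0.401245i
d^3_{-2,-2}: k∈[0..1] ⇒ +0.749705 -0.377802 = +0.371902;  D = -0.057063+0.367499i
d^3_{-1,-2}: k∈[0..1] ⇒ -0.752649 +0.151714 = -0.600934;  D = -0.540854+0.261914i
d^3_{0,-2}: k∈[0..1] ⇒ +0.413862 -0.041712 = +0.372150;  D = -0.323916-0.183231i
d^3_{1,-2}: k∈[0..1] ⇒ -0.151714 +0.007645 = -0.144069;  D = -0.012981-0.143483i
d^3_{2,-2}: k∈[0..1] ⇒ +0.038078 -0.000768 = +0.037310;  D = +0.028650-0.023900i
d^3_{3,-2}: single k=0 term ⇒ -0.005922;  D = +0.005707+0.001583i
Y_3^{m'}(θ=0.4665,φ=1.808) and Σ D·Y over m':
  (-0.4230-0.4012i)·(+0.0248+0.0287i)  (-0.0571+0.3675i)·(-0.1643+0.0843i)  (-0.5409+0.2619i)·(-0.1021-0.4222i)  (-0.3239-0.1832i)·(+0.3295+0.0000i)  (-0.0130-0.1435i)·(+0.1021-0.4222i)  (+0.0287-0.0239i)·(-0.1643-0.0843i)  (+0.0057+0.0016i)·(-0.0248+0.0287i)
Y_3^-2(R⁻¹ n̂) = -0.030321+0.046447i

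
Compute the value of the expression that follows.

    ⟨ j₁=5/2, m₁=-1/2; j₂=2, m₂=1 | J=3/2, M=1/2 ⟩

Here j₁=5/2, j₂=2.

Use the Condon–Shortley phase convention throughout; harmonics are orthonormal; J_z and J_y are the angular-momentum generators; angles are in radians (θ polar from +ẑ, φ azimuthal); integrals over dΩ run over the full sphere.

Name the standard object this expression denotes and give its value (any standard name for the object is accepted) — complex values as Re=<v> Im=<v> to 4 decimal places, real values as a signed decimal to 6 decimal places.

This is a Clebsch–Gordan (vector-coupling) coefficient.
j₁+j₂−J=3  J+j₁−j₂=2  J−j₁+j₂=1  j₁+j₂+J+1=7
(j₁±m₁, j₂±m₂, J±M) = (2,3,3,1,2,1)
P² = 48/35
sum k=2..3:
  [2] +1/2 = 1/2
  [3] −1/12 = -1/12
S = 5/12
C² = P²·S² = 5/21 ; C = +0.487950

Clebsch–Gordan coefficient, +√(5/21) ≈ +0.487950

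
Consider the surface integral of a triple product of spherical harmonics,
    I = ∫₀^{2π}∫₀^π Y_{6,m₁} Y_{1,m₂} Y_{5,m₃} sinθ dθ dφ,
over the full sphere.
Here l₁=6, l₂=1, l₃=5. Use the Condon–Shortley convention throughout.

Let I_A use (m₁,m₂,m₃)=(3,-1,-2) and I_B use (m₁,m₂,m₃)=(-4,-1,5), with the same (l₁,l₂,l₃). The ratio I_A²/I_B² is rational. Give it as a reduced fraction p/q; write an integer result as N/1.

36/1

l's match ⇒ only the (l;m) 3-j factors differ between A and B.
A: triangle coeff Δ(6,1,5) = 1/858; Σ_t [0,0]: t=0:+1/60480 = 1/60480; (3j)²=6/143 [(6 1 5; 3 -1 -2)], sign=-1
B: triangle coeff Δ(6,1,5) = 1/858; Σ_t [0,0]: t=0:+1/7257600 = 1/7257600; (3j)²=1/858 [(6 1 5; -4 -1 5)], sign=+1
I_A²/I_B² = (6/143)/(1/858) = 36/1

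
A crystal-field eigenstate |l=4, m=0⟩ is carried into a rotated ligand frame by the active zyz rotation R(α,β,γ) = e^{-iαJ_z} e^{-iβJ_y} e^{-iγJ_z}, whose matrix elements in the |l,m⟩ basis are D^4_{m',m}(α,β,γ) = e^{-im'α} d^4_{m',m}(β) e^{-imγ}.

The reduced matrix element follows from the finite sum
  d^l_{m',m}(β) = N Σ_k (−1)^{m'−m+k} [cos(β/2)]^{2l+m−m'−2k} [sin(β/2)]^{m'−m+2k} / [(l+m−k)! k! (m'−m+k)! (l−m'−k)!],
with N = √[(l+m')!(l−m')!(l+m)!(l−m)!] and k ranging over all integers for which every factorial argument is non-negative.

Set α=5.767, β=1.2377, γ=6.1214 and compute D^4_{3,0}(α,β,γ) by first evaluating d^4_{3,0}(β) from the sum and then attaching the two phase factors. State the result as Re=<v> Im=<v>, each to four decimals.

Re=-0.0091 Im=-0.4081

First d^4_{3,0}(β=1.2377), then the phase factors e^{-i(3)α} and e^{-i(0)γ}:
c=cos(1.237700/2)=0.814546, s=sin(1.237700/2)=0.580099; N=√[5040·1·24·24]=1703.830978
The bounds max(0,m−m')=0 and min(l+m,l−m')=1 give 2 terms
  k=0: (−1)^3·1703.8310/(144)·0.8145^5·0.5801^3 = -0.828225
  k=1: (−1)^4·1703.8310/(144)·0.8145^3·0.5801^5 = +0.420069
d^4_{3,0}(1.2377) = -0.828225 +0.420069 = -0.408156
D = (+0.022239+0.999753i)·(-0.408156)·(+1.000000+0.000000i) = -0.009077-0.408055i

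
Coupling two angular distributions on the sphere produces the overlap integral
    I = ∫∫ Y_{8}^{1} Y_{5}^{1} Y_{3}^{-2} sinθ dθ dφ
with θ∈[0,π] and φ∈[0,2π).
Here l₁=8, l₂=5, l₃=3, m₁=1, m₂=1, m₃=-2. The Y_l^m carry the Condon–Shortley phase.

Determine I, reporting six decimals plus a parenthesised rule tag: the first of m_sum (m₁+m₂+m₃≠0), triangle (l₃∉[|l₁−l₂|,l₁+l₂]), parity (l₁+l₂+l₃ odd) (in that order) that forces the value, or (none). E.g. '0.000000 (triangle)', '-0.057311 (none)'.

-0.124685 (none)

Checks pass: Σm=0; 16 even; l₃=3∈[3,13].
(2·8+1)(2·5+1)(2·3+1) = 1309
Δ: 10! 6! 0! / 17! → 1/136136
sum: t=5:−1/518400 = -1/518400
3j²(8 5 3; 0 0 0) = Δ·Π!·Σ² = 56/2431  (sign +1)
sum: t=6:+1/2073600 = 1/2073600
3j²(8 5 3; 1 1 -2) = Δ·Π!·Σ² = 63/9724  (sign -1)
combine: 4πI² = 1309·56/2431·63/9724 = 6174/31603
take √, sign -1: I = -0.12468500
No selection rule forces the value: the integral is nonzero (none).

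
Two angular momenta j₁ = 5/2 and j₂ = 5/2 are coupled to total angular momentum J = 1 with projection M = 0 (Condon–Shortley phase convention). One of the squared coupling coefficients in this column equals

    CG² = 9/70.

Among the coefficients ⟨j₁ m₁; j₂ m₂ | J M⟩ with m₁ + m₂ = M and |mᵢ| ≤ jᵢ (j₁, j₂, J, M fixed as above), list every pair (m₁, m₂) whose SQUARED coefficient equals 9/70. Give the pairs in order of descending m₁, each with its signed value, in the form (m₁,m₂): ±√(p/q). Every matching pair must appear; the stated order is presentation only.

Admissible pairs with m₁+m₂ = M = 0: (-5/2,5/2), (-3/2,3/2), (-1/2,1/2), (1/2,-1/2), (3/2,-3/2), (5/2,-5/2)
  (m₁,m₂)=(5/2,-5/2): CG² = 5/14, CG = +√(5/14)
  (m₁,m₂)=(3/2,-3/2): CG² = 9/70, CG = −√(9/70)   ← matches the target
  (m₁,m₂)=(1/2,-1/2): CG² = 1/70, CG = +√(1/70)
  (m₁,m₂)=(-1/2,1/2): CG² = 1/70, CG = +√(1/70)
  (m₁,m₂)=(-3/2,3/2): CG² = 9/70, CG = −√(9/70)   ← matches the target
  (m₁,m₂)=(-5/2,5/2): CG² = 5/14, CG = +√(5/14)
Pairs with CG² = 9/70: (3/2,-3/2): −√(9/70); (-3/2,3/2): −√(9/70)

(3/2,-3/2): −√(9/70); (-3/2,3/2): −√(9/70)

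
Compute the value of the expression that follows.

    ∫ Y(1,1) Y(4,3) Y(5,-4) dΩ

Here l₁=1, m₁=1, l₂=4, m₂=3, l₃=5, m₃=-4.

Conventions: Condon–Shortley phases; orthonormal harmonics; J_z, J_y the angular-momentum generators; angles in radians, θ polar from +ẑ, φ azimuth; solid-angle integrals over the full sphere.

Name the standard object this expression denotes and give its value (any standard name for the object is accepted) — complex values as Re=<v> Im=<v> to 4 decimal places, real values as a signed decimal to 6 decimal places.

This is a Gaunt coefficient — the integral of a triple product of spherical harmonics over the sphere.
m-sum 0 ✓  L=10 even ✓  3≤5≤5 ✓
Π(2lᵢ+1) = 3×9×11 = 297
triangle coeff Δ(1,4,5) = 1/495
Σ_t [0,0]: t=0:+1/576 = 1/576
(3j)²=5/99 [(1 4 5; 0 0 0)], sign=-1
Σ_t [0,0]: t=0:+1/10080 = 1/10080
(3j)²=4/55 [(1 4 5; 1 3 -4)], sign=-1
⇒ 4πI² = 12/11
I = (+1)√(12/11/(4π)) = 0.29463840

Gaunt coefficient, +0.294638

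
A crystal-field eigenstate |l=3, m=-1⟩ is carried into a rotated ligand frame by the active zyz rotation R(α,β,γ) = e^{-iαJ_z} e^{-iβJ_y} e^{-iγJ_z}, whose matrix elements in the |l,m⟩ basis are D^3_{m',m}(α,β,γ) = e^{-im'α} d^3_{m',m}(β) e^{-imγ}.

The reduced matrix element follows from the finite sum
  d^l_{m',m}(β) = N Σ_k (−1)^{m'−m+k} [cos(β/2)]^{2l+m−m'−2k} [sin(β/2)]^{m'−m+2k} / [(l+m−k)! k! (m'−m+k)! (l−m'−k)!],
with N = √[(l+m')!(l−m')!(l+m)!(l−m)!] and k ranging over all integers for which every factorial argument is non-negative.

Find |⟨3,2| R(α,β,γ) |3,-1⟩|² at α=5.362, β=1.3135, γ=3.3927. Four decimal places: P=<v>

P=0.2526

First d^3_{2,-1}(β=1.3135), then the phase factors e^{-i(2)α} and e^{-i(-1)γ}:
Half-angle: c=0.791981, s=0.610546. N=√(120·1·2·24)=75.894664
k∈{0,1} keeps every argument non-negative
  k=0: (−1)^3·75.8947/(12)·0.7920^3·0.6105^3 = -0.715038
  k=1: (−1)^4·75.8947/(24)·0.7920^1·0.6105^5 = +0.212475
d^3_{2,-1}(1.3135) = -0.715038 +0.212475 = -0.502564
|D^3_{2,-1}|² = |d^3_{2,-1}(β)|² = (-0.502564)² = 0.252570 (the z-rotation phases have unit modulus)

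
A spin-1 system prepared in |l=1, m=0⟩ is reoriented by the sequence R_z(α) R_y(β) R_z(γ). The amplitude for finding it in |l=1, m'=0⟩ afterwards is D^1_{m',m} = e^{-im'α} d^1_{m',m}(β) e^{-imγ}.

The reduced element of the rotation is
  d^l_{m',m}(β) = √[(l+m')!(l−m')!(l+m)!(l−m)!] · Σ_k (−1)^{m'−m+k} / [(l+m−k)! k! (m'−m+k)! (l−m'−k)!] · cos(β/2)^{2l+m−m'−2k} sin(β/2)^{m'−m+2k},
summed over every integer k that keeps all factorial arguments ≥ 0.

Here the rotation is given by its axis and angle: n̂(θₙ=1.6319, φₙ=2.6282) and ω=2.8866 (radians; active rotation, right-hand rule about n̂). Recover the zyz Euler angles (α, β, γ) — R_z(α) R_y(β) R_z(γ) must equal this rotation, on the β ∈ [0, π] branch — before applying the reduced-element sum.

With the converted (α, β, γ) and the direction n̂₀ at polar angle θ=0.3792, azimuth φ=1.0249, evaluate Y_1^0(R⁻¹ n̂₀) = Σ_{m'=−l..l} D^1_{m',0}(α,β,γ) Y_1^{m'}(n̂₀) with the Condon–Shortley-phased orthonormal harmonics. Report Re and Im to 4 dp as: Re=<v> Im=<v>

Axis–angle → zyz. n̂ = (sinθₙcosφₙ, sinθₙsinφₙ, cosθₙ) = (-0.869458, +0.490219, -0.061066), ω = 2.8866.
R = I cosω + sinω [n̂]ₓ + (1−cosω) n̂n̂ᵀ gives
  R = [+0.519804, -0.823264, +0.228123; -0.854070, -0.494807, +0.160407; -0.019181, -0.278214, -0.960328]
β = atan2(√(R₁₃²+R₂₃²), R₃₃) = 2.858971; α = atan2(R₂₃, R₁₃) mod 2π = 0.612845; γ = atan2(R₃₂, −R₃₁) mod 2π = 4.781223
Need the full column D^1_{m',0} for m'=−1..1 at α=0.6128, β=2.8590, γ=4.7812.
cos(β/2)=0.140841, sin(β/2)=0.990032
d^1_{-1,0}: single k=1 term ⇒ +0.197194;  D = +0.161307+0.113425i
d^1_{0,0}: k∈[0..1] ⇒ +0.019836 -0.980164 = -0.960328;  D = -0.960328+0.000000i
d^1_{1,0}: single k=0 term ⇒ -0.197194;  D = -0.161307+0.113425i
Y_1^{m'}(θ=0.3792,φ=1.0249) and Σ D·Y over m':
  (+0.1613+0.1134i)·(+0.0664-0.1093i)  (-0.9603+0.0000i)·(+0.4539+0.0000i)  (-0.1613+0.1134i)·(-0.0664-0.1093i)
Y_1^0(R⁻¹ n̂) = -0.389668+0.000000i

Re=-0.3897 Im=0.0000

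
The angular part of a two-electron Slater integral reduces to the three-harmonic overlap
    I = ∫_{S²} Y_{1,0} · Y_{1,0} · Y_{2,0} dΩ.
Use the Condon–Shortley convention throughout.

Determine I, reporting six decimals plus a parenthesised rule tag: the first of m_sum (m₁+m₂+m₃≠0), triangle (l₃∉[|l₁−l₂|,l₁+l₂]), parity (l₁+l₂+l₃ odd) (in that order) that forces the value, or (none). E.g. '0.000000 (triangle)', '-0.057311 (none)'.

0.252313 (none)

m-sum 0 ✓  L=4 even ✓  0≤2≤2 ✓
Π(2lᵢ+1) = 3×3×5 = 45
triangle coeff Δ(1,1,2) = 1/30
Σ_t [0,0]: t=0:+1/1 = 1/1
(3j)²=2/15 [(1 1 2; 0 0 0)], sign=+1
(m-triple is (0,0,0) — same symbol as above.)
⇒ 4πI² = 4/5
I = (+1)√(4/5/(4π)) = 0.25231325
No selection rule forces the value: the integral is nonzero (none).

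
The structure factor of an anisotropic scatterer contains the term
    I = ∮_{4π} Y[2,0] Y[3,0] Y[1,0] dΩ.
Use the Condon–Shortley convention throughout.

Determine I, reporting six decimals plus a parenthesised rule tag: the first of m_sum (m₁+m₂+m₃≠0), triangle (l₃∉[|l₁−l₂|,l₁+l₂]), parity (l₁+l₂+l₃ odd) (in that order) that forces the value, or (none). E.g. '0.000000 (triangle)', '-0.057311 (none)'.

Checks pass: Σm=0; 6 even; l₃=1∈[1,5].
(2·2+1)(2·3+1)(2·1+1) = 105
Δ: 4! 0! 2! / 7! → 1/105
sum: t=2:+1/4 = 1/4
3j²(2 3 1; 0 0 0) = Δ·Π!·Σ² = 3/35  (sign -1)
(m-triple is (0,0,0) — same symbol as above.)
combine: 4πI² = 105·3/35·3/35 = 27/35
take √, sign +1: I = 0.24776670
No selection rule forces the value: the integral is nonzero (none).

0.247767 (none)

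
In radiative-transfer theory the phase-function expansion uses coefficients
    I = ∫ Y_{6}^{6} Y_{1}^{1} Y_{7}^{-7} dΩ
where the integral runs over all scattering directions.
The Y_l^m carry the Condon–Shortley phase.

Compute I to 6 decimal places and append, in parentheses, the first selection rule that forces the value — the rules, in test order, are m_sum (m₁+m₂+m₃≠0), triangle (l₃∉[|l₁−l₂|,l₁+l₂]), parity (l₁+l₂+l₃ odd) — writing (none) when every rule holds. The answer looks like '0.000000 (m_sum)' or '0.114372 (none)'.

Checks pass: Σm=0; 14 even; l₃=7∈[5,7].
(2·6+1)(2·1+1)(2·7+1) = 585
Δ: 0! 12! 2! / 15! → 1/1365
sum: t=0:+1/518400 = 1/518400
3j²(6 1 7; 0 0 0) = Δ·Π!·Σ² = 7/195  (sign -1)
sum: t=0:+1/958003200 = 1/958003200
3j²(6 1 7; 6 1 -7) = Δ·Π!·Σ² = 1/15  (sign +1)
combine: 4πI² = 585·7/195·1/15 = 7/5
take √, sign -1: I = -0.33377906
No selection rule forces the value: the integral is nonzero (none).

-0.333779 (none)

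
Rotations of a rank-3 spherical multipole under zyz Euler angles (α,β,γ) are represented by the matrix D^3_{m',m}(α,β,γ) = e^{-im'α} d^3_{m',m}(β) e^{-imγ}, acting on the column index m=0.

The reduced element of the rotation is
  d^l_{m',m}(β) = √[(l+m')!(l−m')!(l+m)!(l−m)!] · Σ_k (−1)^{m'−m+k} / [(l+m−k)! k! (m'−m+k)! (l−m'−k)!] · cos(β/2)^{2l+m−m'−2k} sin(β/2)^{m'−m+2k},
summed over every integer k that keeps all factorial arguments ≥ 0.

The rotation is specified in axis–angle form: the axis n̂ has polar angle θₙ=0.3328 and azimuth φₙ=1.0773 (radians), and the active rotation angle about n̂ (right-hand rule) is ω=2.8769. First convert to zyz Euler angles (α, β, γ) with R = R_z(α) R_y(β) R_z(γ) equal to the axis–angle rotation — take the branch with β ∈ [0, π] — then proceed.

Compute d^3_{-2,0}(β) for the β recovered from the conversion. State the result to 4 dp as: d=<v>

d=0.4063

Axis–angle → zyz. n̂ = (sinθₙcosφₙ, sinθₙsinφₙ, cosθₙ) = (+0.154756, +0.287711, +0.945131), ω = 2.8769.
R = I cosω + sinω [n̂]ₓ + (1−cosω) n̂n̂ᵀ gives
  R = [-0.918108, -0.159759, +0.362704; +0.334757, -0.802501, +0.493892; +0.212167, +0.574864, +0.790263]
β = atan2(√(R₁₃²+R₂₃²), R₃₃) = 0.659558; α = atan2(R₂₃, R₁₃) mod 2π = 0.937368; γ = atan2(R₃₂, −R₃₁) mod 2π = 1.924360
d^3_{-2,0}(β=0.6596) via the finite sum:
Half-angle: c=0.946114, s=0.323834. N=√(1·120·6·6)=65.726707
Admissible k: 2..3 (factorial args all ≥0)
  k=2: (−1)^0·65.7267/(12)·0.9461^4·0.3238^2 = +0.460234
  k=3: (−1)^1·65.7267/(12)·0.9461^2·0.3238^4 = -0.053918
d^3_{-2,0}(0.6596) = +0.460234 -0.053918 = +0.406316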